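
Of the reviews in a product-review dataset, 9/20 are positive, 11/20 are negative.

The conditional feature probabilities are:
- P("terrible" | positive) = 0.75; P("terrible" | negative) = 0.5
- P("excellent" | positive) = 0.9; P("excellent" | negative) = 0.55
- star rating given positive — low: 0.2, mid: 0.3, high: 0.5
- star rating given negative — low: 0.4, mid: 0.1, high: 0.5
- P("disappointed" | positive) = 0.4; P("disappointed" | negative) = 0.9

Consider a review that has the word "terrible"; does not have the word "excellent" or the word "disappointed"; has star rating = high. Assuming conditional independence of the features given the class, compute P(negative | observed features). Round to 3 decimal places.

positive: 0.45 × 0.75 × (1−0.9) × 0.5 × (1−0.4) = 0.010125
negative: 0.55 × 0.5 × (1−0.55) × 0.5 × (1−0.9) = 0.0061875
P(negative | x) = 0.0061875 / 0.0163125 ≈ 0.379

0.379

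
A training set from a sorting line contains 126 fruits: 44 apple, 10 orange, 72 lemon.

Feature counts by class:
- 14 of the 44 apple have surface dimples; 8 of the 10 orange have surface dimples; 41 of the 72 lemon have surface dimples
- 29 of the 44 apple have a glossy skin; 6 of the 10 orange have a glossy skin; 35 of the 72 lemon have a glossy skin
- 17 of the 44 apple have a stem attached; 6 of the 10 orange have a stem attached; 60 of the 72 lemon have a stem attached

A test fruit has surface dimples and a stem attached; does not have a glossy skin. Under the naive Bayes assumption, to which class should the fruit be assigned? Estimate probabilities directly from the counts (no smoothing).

apple: (44/126) × (14/44) × (15/44) × (17/44) ≈ 0.014635
orange: (10/126) × (8/10) × (4/10) × (6/10) ≈ 0.0152381
lemon: (72/126) × (41/72) × (37/72) × (60/72) ≈ 0.139348
Highest score → lemon.

lemon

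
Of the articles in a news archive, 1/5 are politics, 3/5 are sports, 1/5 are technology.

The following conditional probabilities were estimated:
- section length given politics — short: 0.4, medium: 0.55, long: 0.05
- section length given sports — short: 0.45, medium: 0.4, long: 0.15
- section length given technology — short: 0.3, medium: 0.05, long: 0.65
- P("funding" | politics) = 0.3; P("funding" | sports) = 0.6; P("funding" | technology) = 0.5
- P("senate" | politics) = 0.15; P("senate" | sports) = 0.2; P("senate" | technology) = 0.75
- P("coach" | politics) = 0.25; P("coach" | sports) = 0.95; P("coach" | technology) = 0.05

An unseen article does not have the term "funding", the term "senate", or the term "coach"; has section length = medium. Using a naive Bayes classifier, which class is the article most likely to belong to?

politics

politics: 0.2 × 0.55 × (1−0.3) × (1−0.15) × (1−0.25) = 0.0490875
sports: 0.6 × 0.4 × (1−0.6) × (1−0.2) × (1−0.95) = 0.00384
technology: 0.2 × 0.05 × (1−0.5) × (1−0.75) × (1−0.05) = 0.0011875
Highest score → politics.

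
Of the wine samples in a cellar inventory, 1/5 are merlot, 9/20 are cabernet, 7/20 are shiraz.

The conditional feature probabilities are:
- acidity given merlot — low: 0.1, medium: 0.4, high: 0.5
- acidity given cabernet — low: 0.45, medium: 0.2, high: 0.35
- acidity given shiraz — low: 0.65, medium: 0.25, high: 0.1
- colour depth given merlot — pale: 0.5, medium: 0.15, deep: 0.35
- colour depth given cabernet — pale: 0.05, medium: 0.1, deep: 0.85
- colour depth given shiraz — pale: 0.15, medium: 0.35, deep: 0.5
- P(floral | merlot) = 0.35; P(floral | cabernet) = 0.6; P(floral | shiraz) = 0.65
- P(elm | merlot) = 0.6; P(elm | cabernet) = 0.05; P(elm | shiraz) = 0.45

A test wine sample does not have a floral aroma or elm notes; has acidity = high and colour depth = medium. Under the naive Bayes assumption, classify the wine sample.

cabernet

merlot: 0.2 × 0.5 × 0.15 × (1−0.35) × (1−0.6) = 0.0039
cabernet: 0.45 × 0.35 × 0.1 × (1−0.6) × (1−0.05) = 0.005985
shiraz: 0.35 × 0.1 × 0.35 × (1−0.65) × (1−0.45) = 0.002358125
Highest score → cabernet.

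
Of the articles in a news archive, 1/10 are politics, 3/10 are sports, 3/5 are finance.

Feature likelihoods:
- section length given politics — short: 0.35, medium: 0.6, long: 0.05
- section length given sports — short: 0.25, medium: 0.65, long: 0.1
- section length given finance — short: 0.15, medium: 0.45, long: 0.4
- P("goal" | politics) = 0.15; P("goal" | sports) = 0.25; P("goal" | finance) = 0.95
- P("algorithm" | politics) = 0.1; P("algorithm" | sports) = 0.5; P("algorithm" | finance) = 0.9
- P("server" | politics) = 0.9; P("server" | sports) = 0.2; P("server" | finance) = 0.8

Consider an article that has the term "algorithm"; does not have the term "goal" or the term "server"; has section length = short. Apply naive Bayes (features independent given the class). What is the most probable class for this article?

sports

politics: 0.1 × 0.35 × (1−0.15) × 0.1 × (1−0.9) = 0.0002975
sports: 0.3 × 0.25 × (1−0.25) × 0.5 × (1−0.2) = 0.0225
finance: 0.6 × 0.15 × (1−0.95) × 0.9 × (1−0.8) = 0.00081
Highest score → sports.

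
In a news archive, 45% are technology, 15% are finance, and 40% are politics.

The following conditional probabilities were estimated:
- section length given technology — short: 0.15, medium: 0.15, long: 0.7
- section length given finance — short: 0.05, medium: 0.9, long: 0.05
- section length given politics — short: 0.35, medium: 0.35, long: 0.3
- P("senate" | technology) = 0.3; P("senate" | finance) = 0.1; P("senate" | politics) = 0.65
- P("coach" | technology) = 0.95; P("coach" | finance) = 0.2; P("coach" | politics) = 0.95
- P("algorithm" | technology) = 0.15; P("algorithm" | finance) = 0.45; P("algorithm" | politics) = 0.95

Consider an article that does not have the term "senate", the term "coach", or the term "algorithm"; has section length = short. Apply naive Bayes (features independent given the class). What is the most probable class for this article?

technology: 0.45 × 0.15 × (1−0.3) × (1−0.95) × (1−0.15) = 0.002008125
finance: 0.15 × 0.05 × (1−0.1) × (1−0.2) × (1−0.45) = 0.00297
politics: 0.4 × 0.35 × (1−0.65) × (1−0.95) × (1−0.95) = 0.0001225
Highest score → finance.

finance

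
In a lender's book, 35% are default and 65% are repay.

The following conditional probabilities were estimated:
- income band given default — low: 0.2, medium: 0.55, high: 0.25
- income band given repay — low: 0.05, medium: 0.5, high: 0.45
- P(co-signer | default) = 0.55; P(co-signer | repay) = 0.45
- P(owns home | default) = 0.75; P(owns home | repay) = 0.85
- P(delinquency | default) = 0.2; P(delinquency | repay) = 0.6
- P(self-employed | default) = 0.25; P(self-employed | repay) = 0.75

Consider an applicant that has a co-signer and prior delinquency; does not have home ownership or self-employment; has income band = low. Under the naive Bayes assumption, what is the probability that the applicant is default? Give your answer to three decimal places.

default: 0.35 × 0.2 × 0.55 × (1−0.75) × 0.2 × (1−0.25) = 0.00144375
repay: 0.65 × 0.05 × 0.45 × (1−0.85) × 0.6 × (1−0.75) = 0.0003290625
P(default | x) = 0.00144375 / 0.0017728125 ≈ 0.814

0.814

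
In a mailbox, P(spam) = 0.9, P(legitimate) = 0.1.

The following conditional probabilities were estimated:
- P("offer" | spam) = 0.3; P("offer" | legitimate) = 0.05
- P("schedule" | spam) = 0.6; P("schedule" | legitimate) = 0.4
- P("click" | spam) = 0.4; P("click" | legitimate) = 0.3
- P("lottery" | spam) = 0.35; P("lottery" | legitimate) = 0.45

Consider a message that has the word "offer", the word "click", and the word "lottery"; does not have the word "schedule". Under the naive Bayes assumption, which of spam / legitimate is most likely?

spam: 0.9 × 0.3 × (1−0.6) × 0.4 × 0.35 = 0.01512
legitimate: 0.1 × 0.05 × (1−0.4) × 0.3 × 0.45 = 0.000405
Highest score → spam.

spam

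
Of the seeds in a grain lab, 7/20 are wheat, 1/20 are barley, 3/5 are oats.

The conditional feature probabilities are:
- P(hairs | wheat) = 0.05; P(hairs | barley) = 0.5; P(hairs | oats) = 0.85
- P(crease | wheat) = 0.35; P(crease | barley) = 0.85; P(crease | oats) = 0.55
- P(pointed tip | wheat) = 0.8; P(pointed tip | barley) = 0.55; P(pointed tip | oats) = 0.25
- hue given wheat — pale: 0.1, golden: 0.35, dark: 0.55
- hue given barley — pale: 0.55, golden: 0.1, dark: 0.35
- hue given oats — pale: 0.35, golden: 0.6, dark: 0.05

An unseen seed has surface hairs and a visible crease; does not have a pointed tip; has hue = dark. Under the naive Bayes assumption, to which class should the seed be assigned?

oats

wheat: 0.35 × 0.05 × 0.35 × (1−0.8) × 0.55 = 0.00067375
barley: 0.05 × 0.5 × 0.85 × (1−0.55) × 0.35 = 0.003346875
oats: 0.6 × 0.85 × 0.55 × (1−0.25) × 0.05 = 0.01051875
Highest score → oats.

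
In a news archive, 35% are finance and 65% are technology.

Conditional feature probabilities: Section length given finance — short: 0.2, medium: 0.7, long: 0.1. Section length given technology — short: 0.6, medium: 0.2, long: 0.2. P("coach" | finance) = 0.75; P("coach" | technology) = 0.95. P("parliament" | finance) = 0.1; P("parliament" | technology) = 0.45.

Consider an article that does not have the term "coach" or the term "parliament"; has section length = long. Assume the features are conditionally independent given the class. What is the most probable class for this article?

finance: 0.35 × 0.1 × (1−0.75) × (1−0.1) = 0.007875
technology: 0.65 × 0.2 × (1−0.95) × (1−0.45) = 0.003575
Highest score → finance.

finance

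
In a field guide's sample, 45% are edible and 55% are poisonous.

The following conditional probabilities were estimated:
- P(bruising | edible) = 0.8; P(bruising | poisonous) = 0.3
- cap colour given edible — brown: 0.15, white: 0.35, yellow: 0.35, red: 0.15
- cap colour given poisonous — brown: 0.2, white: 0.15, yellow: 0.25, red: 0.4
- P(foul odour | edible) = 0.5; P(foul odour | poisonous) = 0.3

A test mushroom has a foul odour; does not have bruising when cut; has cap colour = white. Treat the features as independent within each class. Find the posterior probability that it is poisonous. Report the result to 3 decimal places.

edible: 0.45 × (1−0.8) × 0.35 × 0.5 = 0.01575
poisonous: 0.55 × (1−0.3) × 0.15 × 0.3 = 0.017325
P(poisonous | x) = 0.017325 / 0.033075 ≈ 0.524

0.524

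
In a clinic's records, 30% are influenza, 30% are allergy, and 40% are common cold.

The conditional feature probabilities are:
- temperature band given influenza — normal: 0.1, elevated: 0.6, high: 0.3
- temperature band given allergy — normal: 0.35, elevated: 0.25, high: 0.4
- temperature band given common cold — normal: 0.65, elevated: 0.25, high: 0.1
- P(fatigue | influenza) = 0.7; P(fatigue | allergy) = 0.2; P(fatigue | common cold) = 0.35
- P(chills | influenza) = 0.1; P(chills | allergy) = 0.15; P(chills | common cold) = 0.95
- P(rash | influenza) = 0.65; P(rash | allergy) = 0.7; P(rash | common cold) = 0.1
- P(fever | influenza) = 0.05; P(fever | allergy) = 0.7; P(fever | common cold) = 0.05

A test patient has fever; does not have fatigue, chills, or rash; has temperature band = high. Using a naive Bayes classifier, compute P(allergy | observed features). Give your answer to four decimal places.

influenza: 0.3 × 0.3 × (1−0.7) × (1−0.1) × (1−0.65) × 0.05 = 0.00042525
allergy: 0.3 × 0.4 × (1−0.2) × (1−0.15) × (1−0.7) × 0.7 = 0.017136
common cold: 0.4 × 0.1 × (1−0.35) × (1−0.95) × (1−0.1) × 0.05 = 0.0000585
P(allergy | x) = 0.017136 / 0.01761975 ≈ 0.9725

0.9725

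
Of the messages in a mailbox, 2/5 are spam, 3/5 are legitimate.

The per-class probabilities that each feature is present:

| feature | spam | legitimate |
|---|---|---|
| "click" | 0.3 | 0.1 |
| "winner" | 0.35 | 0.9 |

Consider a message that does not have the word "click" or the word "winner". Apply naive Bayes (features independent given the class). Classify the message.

spam

spam: 0.4 × (1−0.3) × (1−0.35) = 0.182
legitimate: 0.6 × (1−0.1) × (1−0.9) = 0.054
Highest score → spam.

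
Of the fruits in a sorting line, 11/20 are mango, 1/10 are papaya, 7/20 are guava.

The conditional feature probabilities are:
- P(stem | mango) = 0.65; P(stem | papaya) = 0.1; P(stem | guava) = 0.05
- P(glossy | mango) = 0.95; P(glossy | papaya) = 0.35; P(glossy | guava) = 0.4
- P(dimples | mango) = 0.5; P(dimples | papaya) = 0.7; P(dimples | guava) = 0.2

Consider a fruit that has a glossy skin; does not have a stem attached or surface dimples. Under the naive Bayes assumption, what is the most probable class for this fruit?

mango: 0.55 × (1−0.65) × 0.95 × (1−0.5) = 0.0914375
papaya: 0.1 × (1−0.1) × 0.35 × (1−0.7) = 0.00945
guava: 0.35 × (1−0.05) × 0.4 × (1−0.2) = 0.1064
Highest score → guava.

guava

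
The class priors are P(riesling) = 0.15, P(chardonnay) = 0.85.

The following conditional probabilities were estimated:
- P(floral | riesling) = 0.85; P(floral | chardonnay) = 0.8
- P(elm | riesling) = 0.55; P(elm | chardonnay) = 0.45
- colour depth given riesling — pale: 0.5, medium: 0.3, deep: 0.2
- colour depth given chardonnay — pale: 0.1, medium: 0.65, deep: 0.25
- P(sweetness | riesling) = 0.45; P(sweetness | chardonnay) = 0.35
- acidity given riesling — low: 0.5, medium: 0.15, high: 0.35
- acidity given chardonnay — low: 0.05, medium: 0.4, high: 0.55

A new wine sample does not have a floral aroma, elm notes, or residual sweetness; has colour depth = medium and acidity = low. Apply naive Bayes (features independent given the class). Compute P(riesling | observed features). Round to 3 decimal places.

0.297

riesling: 0.15 × (1−0.85) × (1−0.55) × 0.3 × (1−0.45) × 0.5 = 0.0008353125
chardonnay: 0.85 × (1−0.8) × (1−0.45) × 0.65 × (1−0.35) × 0.05 = 0.0019751875
P(riesling | x) = 0.0008353125 / 0.0028105 ≈ 0.297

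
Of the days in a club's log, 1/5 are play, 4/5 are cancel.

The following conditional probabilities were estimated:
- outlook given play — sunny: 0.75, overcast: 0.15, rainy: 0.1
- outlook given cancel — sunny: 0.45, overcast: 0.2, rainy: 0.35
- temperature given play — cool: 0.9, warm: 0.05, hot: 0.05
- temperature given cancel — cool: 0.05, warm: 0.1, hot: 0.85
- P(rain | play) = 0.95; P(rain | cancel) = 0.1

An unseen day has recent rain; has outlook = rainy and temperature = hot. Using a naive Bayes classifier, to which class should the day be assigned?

cancel

play: 0.2 × 0.1 × 0.05 × 0.95 = 0.00095
cancel: 0.8 × 0.35 × 0.85 × 0.1 = 0.0238
Highest score → cancel.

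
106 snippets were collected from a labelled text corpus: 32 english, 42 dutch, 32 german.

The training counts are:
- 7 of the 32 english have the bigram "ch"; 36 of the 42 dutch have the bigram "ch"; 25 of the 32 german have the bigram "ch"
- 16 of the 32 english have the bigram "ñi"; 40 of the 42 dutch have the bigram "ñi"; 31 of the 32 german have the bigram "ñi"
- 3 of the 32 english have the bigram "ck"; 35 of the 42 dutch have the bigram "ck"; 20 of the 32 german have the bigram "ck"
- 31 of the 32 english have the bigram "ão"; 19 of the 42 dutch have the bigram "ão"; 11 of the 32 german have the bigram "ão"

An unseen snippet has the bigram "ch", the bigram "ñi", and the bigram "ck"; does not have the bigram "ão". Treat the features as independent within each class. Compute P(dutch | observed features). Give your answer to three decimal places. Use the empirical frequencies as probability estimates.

0.611

english: (32/106) × (7/32) × (16/32) × (3/32) × (1/32) ≈ 0.000096735
dutch: (42/106) × (36/42) × (40/42) × (35/42) × (23/42) ≈ 0.147606
german: (32/106) × (25/32) × (31/32) × (20/32) × (21/32) ≈ 0.093712
P(dutch | x) = 0.147606 / 0.241414735 ≈ 0.611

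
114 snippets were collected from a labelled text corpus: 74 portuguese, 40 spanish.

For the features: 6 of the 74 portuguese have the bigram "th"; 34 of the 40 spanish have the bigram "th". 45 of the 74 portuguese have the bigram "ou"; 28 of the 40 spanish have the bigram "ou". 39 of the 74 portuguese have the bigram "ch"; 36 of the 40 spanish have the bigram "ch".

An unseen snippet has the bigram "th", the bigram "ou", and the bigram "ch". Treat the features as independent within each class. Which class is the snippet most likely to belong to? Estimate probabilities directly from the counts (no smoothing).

portuguese: (74/114) × (6/74) × (45/74) × (39/74) ≈ 0.0168679
spanish: (40/114) × (34/40) × (28/40) × (36/40) ≈ 0.187895
Highest score → spanish.

spanish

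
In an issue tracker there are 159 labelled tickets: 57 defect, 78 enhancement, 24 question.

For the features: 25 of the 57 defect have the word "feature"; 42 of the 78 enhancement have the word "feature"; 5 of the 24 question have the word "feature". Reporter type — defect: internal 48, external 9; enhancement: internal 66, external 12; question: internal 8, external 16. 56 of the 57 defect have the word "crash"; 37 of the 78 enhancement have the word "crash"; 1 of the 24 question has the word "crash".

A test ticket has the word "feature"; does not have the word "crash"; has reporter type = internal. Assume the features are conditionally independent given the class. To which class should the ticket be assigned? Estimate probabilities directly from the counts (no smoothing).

defect: (57/159) × (25/57) × (48/57) × (1/57) ≈ 0.00232292
enhancement: (78/159) × (42/78) × (66/78) × (41/78) ≈ 0.117487
question: (24/159) × (5/24) × (8/24) × (23/24) ≈ 0.0100454
Highest score → enhancement.

enhancement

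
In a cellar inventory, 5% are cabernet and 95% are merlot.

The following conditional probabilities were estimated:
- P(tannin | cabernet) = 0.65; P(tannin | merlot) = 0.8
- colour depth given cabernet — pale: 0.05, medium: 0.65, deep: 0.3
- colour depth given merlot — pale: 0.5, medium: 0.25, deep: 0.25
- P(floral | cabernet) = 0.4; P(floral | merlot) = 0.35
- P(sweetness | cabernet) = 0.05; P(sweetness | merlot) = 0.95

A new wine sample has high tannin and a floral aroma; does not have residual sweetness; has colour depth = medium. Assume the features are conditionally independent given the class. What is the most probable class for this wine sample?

cabernet

cabernet: 0.05 × 0.65 × 0.65 × 0.4 × (1−0.05) = 0.0080275
merlot: 0.95 × 0.8 × 0.25 × 0.35 × (1−0.95) = 0.003325
Highest score → cabernet.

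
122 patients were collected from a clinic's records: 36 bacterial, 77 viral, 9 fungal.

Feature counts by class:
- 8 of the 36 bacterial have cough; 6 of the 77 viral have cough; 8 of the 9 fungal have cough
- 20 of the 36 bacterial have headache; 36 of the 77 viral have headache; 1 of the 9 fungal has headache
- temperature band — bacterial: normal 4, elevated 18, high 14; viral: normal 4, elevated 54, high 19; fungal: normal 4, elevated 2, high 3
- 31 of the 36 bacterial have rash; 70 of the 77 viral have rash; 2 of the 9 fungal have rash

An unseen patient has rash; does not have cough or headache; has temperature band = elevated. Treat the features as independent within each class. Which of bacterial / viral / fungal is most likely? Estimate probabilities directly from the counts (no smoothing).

viral

bacterial: (36/122) × (28/36) × (16/36) × (18/36) × (31/36) ≈ 0.0439182
viral: (77/122) × (71/77) × (41/77) × (54/77) × (70/77) ≈ 0.197561
fungal: (9/122) × (1/9) × (8/9) × (2/9) × (2/9) ≈ 0.000359801
Highest score → viral.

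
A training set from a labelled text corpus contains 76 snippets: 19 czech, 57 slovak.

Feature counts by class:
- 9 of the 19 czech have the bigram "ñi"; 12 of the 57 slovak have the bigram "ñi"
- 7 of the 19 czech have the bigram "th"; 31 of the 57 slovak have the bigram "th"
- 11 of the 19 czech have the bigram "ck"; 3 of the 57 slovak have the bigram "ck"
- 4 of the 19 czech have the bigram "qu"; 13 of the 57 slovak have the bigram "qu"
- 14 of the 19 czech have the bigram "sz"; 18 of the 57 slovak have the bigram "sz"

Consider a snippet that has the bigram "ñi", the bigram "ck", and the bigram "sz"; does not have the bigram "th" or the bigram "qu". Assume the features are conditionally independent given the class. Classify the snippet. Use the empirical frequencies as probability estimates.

czech: (19/76) × (9/19) × (12/19) × (11/19) × (15/19) × (14/19) ≈ 0.0251888
slovak: (57/76) × (12/57) × (26/57) × (3/57) × (44/57) × (18/57) ≈ 0.000924034
Highest score → czech.

czech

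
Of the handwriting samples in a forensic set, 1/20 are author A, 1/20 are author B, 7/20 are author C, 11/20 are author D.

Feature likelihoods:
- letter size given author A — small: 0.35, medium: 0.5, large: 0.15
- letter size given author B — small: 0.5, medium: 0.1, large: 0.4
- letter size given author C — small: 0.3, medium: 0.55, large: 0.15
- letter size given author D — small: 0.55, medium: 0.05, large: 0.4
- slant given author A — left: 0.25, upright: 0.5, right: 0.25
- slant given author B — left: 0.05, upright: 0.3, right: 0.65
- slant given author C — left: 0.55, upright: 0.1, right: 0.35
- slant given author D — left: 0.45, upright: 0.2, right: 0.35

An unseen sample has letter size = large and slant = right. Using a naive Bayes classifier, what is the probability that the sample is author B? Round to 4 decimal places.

author A: 0.05 × 0.15 × 0.25 = 0.001875
author B: 0.05 × 0.4 × 0.65 = 0.013
author C: 0.35 × 0.15 × 0.35 = 0.018375
author D: 0.55 × 0.4 × 0.35 = 0.077
P(author B | x) = 0.013 / 0.11025 ≈ 0.1179

0.1179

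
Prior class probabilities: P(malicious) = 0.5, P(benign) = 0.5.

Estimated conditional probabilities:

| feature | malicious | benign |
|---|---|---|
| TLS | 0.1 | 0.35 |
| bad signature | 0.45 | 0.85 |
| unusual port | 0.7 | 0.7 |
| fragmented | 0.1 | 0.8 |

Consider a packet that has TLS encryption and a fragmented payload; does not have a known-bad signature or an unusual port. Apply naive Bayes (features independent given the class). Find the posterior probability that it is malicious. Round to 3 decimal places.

0.116

malicious: 0.5 × 0.1 × (1−0.45) × (1−0.7) × 0.1 = 0.000825
benign: 0.5 × 0.35 × (1−0.85) × (1−0.7) × 0.8 = 0.0063
P(malicious | x) = 0.000825 / 0.007125 ≈ 0.116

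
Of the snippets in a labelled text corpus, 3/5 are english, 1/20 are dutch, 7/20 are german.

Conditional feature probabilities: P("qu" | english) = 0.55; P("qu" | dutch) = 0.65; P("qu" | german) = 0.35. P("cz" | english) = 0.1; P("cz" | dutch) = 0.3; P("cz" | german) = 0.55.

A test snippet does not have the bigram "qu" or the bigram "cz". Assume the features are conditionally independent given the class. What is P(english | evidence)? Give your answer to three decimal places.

english: 0.6 × (1−0.55) × (1−0.1) = 0.243
dutch: 0.05 × (1−0.65) × (1−0.3) = 0.01225
german: 0.35 × (1−0.35) × (1−0.55) = 0.102375
P(english | x) = 0.243 / 0.357625 ≈ 0.679

0.679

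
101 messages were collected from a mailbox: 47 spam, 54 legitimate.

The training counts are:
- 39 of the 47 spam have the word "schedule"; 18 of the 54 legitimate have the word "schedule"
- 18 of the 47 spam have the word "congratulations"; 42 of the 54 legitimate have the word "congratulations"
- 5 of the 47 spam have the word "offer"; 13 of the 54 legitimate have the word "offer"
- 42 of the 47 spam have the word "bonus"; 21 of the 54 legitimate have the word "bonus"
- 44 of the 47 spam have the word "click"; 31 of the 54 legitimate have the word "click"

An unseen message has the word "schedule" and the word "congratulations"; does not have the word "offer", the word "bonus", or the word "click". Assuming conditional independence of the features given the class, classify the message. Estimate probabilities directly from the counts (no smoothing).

spam: (47/101) × (39/47) × (18/47) × (42/47) × (5/47) × (3/47) ≈ 0.000897356
legitimate: (54/101) × (18/54) × (42/54) × (41/54) × (33/54) × (23/54) ≈ 0.0273937
Highest score → legitimate.

legitimate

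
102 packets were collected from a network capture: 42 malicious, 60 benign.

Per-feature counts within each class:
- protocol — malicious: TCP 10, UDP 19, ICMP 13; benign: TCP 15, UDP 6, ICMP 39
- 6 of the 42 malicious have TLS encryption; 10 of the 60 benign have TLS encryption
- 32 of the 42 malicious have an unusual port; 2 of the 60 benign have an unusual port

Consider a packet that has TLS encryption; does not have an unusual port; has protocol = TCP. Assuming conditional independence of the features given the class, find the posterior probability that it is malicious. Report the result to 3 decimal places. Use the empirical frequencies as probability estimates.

0.123

malicious: (42/102) × (10/42) × (6/42) × (10/42) ≈ 0.00333467
benign: (60/102) × (15/60) × (10/60) × (58/60) ≈ 0.0236928
P(malicious | x) = 0.00333467 / 0.02702747 ≈ 0.123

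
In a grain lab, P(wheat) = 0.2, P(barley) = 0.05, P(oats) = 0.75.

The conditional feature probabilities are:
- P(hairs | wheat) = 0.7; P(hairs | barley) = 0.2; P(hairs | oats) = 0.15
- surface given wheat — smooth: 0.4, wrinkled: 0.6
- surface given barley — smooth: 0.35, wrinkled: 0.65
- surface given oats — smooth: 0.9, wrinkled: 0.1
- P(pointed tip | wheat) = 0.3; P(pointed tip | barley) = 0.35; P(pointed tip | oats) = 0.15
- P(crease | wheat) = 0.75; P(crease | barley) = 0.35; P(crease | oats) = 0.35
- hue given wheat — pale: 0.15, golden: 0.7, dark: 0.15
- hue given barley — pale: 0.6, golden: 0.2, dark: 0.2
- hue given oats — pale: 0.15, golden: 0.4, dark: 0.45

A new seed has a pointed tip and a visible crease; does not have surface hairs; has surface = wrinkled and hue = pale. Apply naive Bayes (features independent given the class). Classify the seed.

wheat: 0.2 × (1−0.7) × 0.6 × 0.3 × 0.75 × 0.15 = 0.001215
barley: 0.05 × (1−0.2) × 0.65 × 0.35 × 0.35 × 0.6 = 0.001911
oats: 0.75 × (1−0.15) × 0.1 × 0.15 × 0.35 × 0.15 = 0.00050203125
Highest score → barley.

barley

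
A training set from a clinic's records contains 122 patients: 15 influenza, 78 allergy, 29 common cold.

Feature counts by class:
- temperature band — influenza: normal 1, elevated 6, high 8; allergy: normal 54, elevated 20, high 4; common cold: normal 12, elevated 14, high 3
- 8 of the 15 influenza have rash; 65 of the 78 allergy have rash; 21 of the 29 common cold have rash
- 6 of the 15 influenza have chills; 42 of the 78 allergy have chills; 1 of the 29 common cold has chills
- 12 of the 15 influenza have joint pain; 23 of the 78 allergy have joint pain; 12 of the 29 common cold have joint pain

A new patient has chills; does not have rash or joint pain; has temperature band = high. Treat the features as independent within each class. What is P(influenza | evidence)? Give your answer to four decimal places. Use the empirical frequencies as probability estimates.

0.5253

influenza: (15/122) × (8/15) × (7/15) × (6/15) × (3/15) ≈ 0.00244809
allergy: (78/122) × (4/78) × (13/78) × (42/78) × (55/78) ≈ 0.00207478
common cold: (29/122) × (3/29) × (8/29) × (1/29) × (17/29) ≈ 0.000137122
P(influenza | x) = 0.00244809 / 0.004659992 ≈ 0.5253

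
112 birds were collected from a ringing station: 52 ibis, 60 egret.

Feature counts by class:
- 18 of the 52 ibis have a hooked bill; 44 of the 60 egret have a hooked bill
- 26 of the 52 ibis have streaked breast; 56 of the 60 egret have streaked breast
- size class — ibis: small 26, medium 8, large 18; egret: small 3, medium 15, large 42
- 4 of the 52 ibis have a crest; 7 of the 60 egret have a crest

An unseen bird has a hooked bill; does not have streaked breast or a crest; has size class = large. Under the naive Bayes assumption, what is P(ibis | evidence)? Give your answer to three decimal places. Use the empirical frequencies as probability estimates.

ibis: (52/112) × (18/52) × (26/52) × (18/52) × (48/52) ≈ 0.0256762
egret: (60/112) × (44/60) × (4/60) × (42/60) × (53/60) ≈ 0.0161944
P(ibis | x) = 0.0256762 / 0.0418706 ≈ 0.613

0.613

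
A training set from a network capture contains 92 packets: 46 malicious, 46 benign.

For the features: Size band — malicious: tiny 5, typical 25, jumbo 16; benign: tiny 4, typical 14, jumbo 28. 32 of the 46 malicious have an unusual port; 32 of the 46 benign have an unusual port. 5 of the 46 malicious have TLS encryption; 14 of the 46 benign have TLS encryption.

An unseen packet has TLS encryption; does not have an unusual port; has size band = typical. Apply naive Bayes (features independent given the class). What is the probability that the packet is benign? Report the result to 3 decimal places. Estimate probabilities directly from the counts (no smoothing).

malicious: (46/92) × (25/46) × (14/46) × (5/46) ≈ 0.00898948
benign: (46/92) × (14/46) × (14/46) × (14/46) ≈ 0.0140955
P(benign | x) = 0.0140955 / 0.02308498 ≈ 0.611

0.611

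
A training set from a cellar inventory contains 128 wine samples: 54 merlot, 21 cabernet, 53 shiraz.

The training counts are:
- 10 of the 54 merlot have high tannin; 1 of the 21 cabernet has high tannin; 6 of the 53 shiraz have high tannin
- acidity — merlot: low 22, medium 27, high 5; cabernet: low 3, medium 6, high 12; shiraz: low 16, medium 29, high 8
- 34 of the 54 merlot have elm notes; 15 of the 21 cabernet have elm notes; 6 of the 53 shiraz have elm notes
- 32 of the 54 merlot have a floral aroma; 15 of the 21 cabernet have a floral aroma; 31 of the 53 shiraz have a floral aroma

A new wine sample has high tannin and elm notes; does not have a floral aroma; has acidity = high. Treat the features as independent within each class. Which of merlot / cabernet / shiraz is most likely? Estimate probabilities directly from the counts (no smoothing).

merlot: (54/128) × (10/54) × (5/54) × (34/54) × (22/54) ≈ 0.00185558
cabernet: (21/128) × (1/21) × (12/21) × (15/21) × (6/21) ≈ 0.000911079
shiraz: (53/128) × (6/53) × (8/53) × (6/53) × (22/53) ≈ 0.000332489
Highest score → merlot.

merlot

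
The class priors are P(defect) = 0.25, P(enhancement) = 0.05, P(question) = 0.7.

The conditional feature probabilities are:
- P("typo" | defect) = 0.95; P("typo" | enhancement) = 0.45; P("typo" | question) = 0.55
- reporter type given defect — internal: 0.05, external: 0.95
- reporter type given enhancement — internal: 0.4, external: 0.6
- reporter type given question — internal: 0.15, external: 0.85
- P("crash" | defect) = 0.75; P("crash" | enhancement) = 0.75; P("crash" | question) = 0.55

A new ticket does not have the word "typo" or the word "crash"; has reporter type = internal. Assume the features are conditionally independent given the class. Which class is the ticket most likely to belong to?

defect: 0.25 × (1−0.95) × 0.05 × (1−0.75) = 0.00015625
enhancement: 0.05 × (1−0.45) × 0.4 × (1−0.75) = 0.00275
question: 0.7 × (1−0.55) × 0.15 × (1−0.55) = 0.0212625
Highest score → question.

question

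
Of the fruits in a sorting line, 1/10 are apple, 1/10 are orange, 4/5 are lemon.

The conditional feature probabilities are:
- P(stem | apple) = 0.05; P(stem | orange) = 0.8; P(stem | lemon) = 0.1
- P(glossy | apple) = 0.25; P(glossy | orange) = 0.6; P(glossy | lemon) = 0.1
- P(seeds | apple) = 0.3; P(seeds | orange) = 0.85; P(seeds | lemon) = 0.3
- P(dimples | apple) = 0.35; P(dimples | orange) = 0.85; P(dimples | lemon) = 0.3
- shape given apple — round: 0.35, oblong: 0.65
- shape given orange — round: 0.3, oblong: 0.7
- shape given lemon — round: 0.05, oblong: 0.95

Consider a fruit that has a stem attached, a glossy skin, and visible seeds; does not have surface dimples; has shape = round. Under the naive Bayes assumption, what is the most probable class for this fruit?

orange

apple: 0.1 × 0.05 × 0.25 × 0.3 × (1−0.35) × 0.35 = 0.0000853125
orange: 0.1 × 0.8 × 0.6 × 0.85 × (1−0.85) × 0.3 = 0.001836
lemon: 0.8 × 0.1 × 0.1 × 0.3 × (1−0.3) × 0.05 = 0.000084
Highest score → orange.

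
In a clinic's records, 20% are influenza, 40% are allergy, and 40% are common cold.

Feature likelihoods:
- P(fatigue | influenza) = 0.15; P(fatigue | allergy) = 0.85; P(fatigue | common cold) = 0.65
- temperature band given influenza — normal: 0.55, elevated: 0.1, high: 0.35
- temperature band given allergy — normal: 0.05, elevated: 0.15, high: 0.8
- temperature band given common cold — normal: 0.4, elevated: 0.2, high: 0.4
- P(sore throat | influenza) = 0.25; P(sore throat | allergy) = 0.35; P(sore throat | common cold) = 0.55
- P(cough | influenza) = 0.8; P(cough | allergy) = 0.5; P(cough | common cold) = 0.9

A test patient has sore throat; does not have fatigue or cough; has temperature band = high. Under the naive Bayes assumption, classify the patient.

allergy

influenza: 0.2 × (1−0.15) × 0.35 × 0.25 × (1−0.8) = 0.002975
allergy: 0.4 × (1−0.85) × 0.8 × 0.35 × (1−0.5) = 0.0084
common cold: 0.4 × (1−0.65) × 0.4 × 0.55 × (1−0.9) = 0.00308
Highest score → allergy.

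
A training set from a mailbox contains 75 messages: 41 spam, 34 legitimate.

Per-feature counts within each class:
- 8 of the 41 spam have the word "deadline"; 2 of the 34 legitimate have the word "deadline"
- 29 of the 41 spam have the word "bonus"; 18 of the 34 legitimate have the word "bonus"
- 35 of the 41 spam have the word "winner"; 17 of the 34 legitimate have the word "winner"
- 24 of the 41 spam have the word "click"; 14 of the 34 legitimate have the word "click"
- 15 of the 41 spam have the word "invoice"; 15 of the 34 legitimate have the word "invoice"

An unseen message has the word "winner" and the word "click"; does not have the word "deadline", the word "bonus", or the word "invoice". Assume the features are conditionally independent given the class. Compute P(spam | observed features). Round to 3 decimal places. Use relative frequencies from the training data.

0.639

spam: (41/75) × (33/41) × (12/41) × (35/41) × (24/41) × (26/41) ≈ 0.0408085
legitimate: (34/75) × (32/34) × (16/34) × (17/34) × (14/34) × (19/34) ≈ 0.0231006
P(spam | x) = 0.0408085 / 0.0639091 ≈ 0.639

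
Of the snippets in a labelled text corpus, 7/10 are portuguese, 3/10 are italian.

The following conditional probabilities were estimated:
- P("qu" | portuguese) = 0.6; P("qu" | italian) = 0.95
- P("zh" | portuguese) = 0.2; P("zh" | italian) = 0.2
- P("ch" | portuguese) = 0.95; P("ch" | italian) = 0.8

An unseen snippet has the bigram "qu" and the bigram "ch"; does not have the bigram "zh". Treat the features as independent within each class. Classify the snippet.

portuguese

portuguese: 0.7 × 0.6 × (1−0.2) × 0.95 = 0.3192
italian: 0.3 × 0.95 × (1−0.2) × 0.8 = 0.1824
Highest score → portuguese.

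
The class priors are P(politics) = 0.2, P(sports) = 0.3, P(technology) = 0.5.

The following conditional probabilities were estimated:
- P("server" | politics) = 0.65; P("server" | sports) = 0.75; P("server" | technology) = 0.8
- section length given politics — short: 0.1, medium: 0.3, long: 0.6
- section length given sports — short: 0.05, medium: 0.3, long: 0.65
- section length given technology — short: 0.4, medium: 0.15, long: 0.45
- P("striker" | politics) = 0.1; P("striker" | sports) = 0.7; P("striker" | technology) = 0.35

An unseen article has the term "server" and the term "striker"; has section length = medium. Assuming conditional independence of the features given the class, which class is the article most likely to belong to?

politics: 0.2 × 0.65 × 0.3 × 0.1 = 0.0039
sports: 0.3 × 0.75 × 0.3 × 0.7 = 0.04725
technology: 0.5 × 0.8 × 0.15 × 0.35 = 0.021
Highest score → sports.

sports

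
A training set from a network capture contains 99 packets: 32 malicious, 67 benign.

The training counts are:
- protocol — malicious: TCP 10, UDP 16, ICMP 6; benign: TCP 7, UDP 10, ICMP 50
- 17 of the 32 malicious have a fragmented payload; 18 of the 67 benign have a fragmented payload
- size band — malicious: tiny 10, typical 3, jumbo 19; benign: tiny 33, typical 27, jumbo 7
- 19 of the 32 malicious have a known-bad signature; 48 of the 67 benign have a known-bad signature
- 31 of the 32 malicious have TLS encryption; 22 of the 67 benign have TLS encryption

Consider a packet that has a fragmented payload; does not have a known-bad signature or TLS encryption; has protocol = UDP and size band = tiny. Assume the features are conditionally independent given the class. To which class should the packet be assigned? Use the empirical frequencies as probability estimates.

malicious: (32/99) × (16/32) × (17/32) × (10/32) × (13/32) × (1/32) ≈ 0.000340625
benign: (67/99) × (10/67) × (18/67) × (33/67) × (19/67) × (45/67) ≈ 0.00254576
Highest score → benign.

benign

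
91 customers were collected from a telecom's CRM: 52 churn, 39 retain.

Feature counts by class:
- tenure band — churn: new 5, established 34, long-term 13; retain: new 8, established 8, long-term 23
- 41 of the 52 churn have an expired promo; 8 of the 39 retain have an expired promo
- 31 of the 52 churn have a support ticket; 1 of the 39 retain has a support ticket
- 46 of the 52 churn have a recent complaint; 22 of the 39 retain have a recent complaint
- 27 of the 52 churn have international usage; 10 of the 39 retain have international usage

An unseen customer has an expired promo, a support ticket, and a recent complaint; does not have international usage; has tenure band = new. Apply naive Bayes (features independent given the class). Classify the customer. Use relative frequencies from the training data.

churn: (52/91) × (5/52) × (41/52) × (31/52) × (46/52) × (25/52) ≈ 0.010984
retain: (39/91) × (8/39) × (8/39) × (1/39) × (22/39) × (29/39) ≈ 0.000193955
Highest score → churn.

churn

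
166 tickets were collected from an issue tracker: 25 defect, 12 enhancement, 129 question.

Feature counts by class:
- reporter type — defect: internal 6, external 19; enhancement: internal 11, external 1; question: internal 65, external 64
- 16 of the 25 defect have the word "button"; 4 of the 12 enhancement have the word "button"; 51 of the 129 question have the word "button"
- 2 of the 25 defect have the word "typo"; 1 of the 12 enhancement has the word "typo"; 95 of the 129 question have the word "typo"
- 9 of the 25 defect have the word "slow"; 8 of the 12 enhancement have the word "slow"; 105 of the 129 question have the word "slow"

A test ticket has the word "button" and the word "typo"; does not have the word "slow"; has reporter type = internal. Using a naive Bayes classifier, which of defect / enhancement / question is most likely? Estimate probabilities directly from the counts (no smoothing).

question

defect: (25/166) × (6/25) × (16/25) × (2/25) × (16/25) ≈ 0.00118439
enhancement: (12/166) × (11/12) × (4/12) × (1/12) × (4/12) ≈ 0.000613565
question: (129/166) × (65/129) × (51/129) × (95/129) × (24/129) ≈ 0.02121
Highest score → question.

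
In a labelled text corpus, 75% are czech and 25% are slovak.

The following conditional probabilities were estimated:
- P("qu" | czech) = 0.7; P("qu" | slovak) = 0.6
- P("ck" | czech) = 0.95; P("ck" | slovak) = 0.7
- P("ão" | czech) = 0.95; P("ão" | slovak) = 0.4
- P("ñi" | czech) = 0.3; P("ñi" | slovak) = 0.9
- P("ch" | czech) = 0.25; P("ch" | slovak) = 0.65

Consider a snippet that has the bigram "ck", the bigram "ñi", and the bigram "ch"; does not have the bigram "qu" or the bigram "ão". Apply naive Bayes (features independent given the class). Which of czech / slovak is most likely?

czech: 0.75 × (1−0.7) × 0.95 × (1−0.95) × 0.3 × 0.25 = 0.0008015625
slovak: 0.25 × (1−0.6) × 0.7 × (1−0.4) × 0.9 × 0.65 = 0.02457
Highest score → slovak.

slovak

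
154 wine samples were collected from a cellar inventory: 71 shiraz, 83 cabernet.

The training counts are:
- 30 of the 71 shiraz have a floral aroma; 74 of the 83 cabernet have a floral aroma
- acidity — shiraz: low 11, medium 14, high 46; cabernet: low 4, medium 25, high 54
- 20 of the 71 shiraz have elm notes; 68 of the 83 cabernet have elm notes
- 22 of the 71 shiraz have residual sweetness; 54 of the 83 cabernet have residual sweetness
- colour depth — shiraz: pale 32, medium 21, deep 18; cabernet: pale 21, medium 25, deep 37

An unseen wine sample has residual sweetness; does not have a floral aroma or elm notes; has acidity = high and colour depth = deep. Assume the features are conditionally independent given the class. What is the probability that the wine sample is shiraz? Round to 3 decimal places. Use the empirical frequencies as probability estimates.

shiraz: (71/154) × (41/71) × (46/71) × (51/71) × (22/71) × (18/71) ≈ 0.00973314
cabernet: (83/154) × (9/83) × (54/83) × (15/83) × (54/83) × (37/83) ≈ 0.00199292
P(shiraz | x) = 0.00973314 / 0.01172606 ≈ 0.830

0.830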